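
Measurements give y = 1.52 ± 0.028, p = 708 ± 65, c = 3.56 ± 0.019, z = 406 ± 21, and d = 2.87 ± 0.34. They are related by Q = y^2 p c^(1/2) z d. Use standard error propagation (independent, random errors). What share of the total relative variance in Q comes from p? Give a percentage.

(δQ/Q)² = (2·δy/y)² + (1·δp/p)² + (½·δc/c)² + (1·δz/z)² + (1·δd/d)²
  y term: (2×0.0184)² = 0.00136
  p term: (1×0.0918)² = 0.00843
  c term: (0.5×0.00534)² = 7.12e-06
  z term: (1×0.0517)² = 0.00268
  d term: (1×0.118)² = 0.0140
Total = 0.0265. Share from p = 0.00843/0.0265 = 0.318.

31.8%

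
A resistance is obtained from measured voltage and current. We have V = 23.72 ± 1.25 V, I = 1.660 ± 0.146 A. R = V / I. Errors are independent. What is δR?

Each factor contributes (exponent × relative error)² to (δR/R)²:
  (1·δV/V)² = (1×0.0527)² = 0.00278;  (-1·δI/I)² = (-1×0.0880)² = 0.00774
δR/R = √(0.0105) = 0.103
R = 14.29 Ω, so δR = 0.103 × 14.29 = 1.47 Ω.

1.47 Ω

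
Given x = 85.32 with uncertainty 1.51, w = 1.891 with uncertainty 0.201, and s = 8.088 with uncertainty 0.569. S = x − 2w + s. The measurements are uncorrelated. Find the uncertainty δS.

1.66

Absolute uncertainties add in quadrature for a linear combination:
  (δx)² = 2.28;  (2·δw)² = 0.162;  (δs)² = 0.324
δS = √(2.77) = 1.66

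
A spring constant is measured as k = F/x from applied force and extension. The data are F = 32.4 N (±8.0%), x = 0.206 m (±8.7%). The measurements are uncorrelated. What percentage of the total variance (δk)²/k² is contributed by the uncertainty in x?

(δk/k)² = (1·δF/F)² + (-1·δx/x)²
  F term: (1×0.0800)² = 0.00640
  x term: (-1×0.0870)² = 0.00757
Total = 0.0140. Share from x = 0.00757/0.0140 = 0.542.

54.2%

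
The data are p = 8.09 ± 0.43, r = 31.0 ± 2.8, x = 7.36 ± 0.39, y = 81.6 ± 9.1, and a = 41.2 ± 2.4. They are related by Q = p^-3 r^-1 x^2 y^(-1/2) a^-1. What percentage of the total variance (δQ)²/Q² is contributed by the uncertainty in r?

15.9%

(δQ/Q)² = (-3·δp/p)² + (-1·δr/r)² + (2·δx/x)² + (−½·δy/y)² + (-1·δa/a)²
  p term: (-3×0.0532)² = 0.0254
  r term: (-1×0.0903)² = 0.00816
  x term: (2×0.0530)² = 0.0112
  y term: (-0.5×0.112)² = 0.00311
  a term: (-1×0.0583)² = 0.00339
Total = 0.0513. Share from r = 0.00816/0.0513 = 0.159.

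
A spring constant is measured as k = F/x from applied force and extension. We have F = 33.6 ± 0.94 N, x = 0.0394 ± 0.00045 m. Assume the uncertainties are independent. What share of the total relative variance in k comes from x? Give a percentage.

14.3%

(δk/k)² = (1·δF/F)² + (-1·δx/x)²
  F term: (1×0.0280)² = 0.000783
  x term: (-1×0.0114)² = 0.000130
Total = 0.000913. Share from x = 0.000130/0.000913 = 0.143.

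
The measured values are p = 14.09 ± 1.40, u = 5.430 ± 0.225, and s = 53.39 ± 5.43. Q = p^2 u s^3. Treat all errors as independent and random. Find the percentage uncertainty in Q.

36.6%

Since Q is a product/quotient, work with relative uncertainties:
  (2·δp/p)² = (2×0.0994)² = 0.0395;  (1·δu/u)² = (1×0.0414)² = 0.00172;  (3·δs/s)² = (3×0.102)² = 0.0931
δQ/Q = √(0.134) = 0.366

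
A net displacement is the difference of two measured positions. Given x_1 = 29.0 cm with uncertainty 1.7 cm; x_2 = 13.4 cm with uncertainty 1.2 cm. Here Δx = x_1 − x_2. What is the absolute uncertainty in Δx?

2.08 cm

For a sum/difference, combine absolute errors in quadrature:
  (δx_1)² = 2.89;  (δx_2)² = 1.44
δΔx = √(4.33) = 2.08 cm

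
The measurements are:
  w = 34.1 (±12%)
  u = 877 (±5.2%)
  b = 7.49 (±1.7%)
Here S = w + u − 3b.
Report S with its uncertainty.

Each term contributes (cᵢ δxᵢ)² to (δS)²:
  (δw)² = 16.7;  (δu)² = 2080;  (3·δb)² = 0.146
δS = √(2100) = 45.8
S = 889.

889 ± 45.8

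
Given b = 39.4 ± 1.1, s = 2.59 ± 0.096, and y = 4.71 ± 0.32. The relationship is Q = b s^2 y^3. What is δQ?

Each factor contributes (exponent × relative error)² to (δQ/Q)²:
  (1·δb/b)² = (1×0.0279)² = 0.000779;  (2·δs/s)² = (2×0.0371)² = 0.00550;  (3·δy/y)² = (3×0.0679)² = 0.0415
δQ/Q = √(0.0478) = 0.219
Q = 27600, so δQ = 0.219 × 27600 = 6040.

6040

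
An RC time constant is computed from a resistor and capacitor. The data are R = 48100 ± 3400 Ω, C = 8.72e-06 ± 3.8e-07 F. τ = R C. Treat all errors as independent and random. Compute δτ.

Each factor contributes (exponent × relative error)² to (δτ/τ)²:
  (1·δR/R)² = (1×0.0707)² = 0.00500;  (1·δC/C)² = (1×0.0436)² = 0.00190
δτ/τ = √(0.00690) = 0.0830
τ = 0.419 s, so δτ = 0.0830 × 0.419 = 0.0348 s.

0.0348 s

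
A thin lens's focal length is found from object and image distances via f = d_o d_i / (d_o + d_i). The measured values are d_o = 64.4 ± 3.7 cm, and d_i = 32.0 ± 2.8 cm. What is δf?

1.31 cm

∂f/∂d_o = (d_i/(d_o+d_i))² = 0.110;  ∂f/∂d_i = (d_o/(d_o+d_i))² = 0.446
δf = √((∂f/∂d_o · δd_o)² + (∂f/∂d_i · δd_i)²) = √(0.166 + 1.56) = 1.31 cm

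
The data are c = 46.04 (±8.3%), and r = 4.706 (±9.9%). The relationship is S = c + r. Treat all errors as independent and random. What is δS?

Sums and differences: (δS)² = Σ (cᵢ δxᵢ)².
  (δc)² = 14.6;  (δr)² = 0.217
δS = √(14.8) = 3.85

3.85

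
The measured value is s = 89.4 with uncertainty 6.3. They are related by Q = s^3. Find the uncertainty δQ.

For a monomial Q ∝ s^3, fractional errors add in quadrature:
  (3·δs/s)² = (3×0.0705)² = 0.0447
δQ/Q = √(0.0447) = 0.211
Q = 7.15e+05, so δQ = 0.211 × 7.15e+05 = 1.51e+05.

1.51e+05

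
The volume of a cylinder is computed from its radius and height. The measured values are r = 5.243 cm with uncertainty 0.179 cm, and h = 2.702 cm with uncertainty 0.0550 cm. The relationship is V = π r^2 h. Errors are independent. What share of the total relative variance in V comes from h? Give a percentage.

8.16%

(δV/V)² = (2·δr/r)² + (1·δh/h)²
  r term: (2×0.0341)² = 0.00466
  h term: (1×0.0204)² = 0.000414
Total = 0.00508. Share from h = 0.000414/0.00508 = 0.0816.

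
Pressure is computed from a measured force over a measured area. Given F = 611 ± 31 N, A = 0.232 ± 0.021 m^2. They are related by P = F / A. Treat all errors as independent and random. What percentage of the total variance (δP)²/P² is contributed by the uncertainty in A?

(δP/P)² = (1·δF/F)² + (-1·δA/A)²
  F term: (1×0.0507)² = 0.00257
  A term: (-1×0.0905)² = 0.00819
Total = 0.0108. Share from A = 0.00819/0.0108 = 0.761.

76.1%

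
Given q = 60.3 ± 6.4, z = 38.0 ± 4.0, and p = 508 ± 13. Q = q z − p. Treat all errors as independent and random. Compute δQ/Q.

0.192

Let w = q·z = 2290. δw/w = √((1·δq/q)² + (1·δz/z)²) = √(0.0113 + 0.0111) = 0.149, so δw = 343.
Q = w − p: δQ = √(δw² + δp²) = √(1.17e+05 + 169) = 343
Q = 1780, so δQ/Q = 343/1780 = 0.192.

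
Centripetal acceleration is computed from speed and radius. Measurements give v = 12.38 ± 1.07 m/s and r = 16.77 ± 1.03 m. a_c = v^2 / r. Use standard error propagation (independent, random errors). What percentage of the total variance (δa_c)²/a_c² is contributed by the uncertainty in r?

(δa_c/a_c)² = (2·δv/v)² + (-1·δr/r)²
  v term: (2×0.0864)² = 0.0299
  r term: (-1×0.0614)² = 0.00377
Total = 0.0337. Share from r = 0.00377/0.0337 = 0.112.

11.2%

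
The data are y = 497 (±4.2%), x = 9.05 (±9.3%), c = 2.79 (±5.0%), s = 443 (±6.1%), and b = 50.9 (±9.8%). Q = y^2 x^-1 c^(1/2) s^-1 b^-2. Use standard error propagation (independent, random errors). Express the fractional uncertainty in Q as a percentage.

Since Q is a product/quotient, work with relative uncertainties:
  (2·δy/y)² = (2×0.0420)² = 0.00706;  (-1·δx/x)² = (-1×0.0930)² = 0.00865;  (½·δc/c)² = (0.5×0.0500)² = 0.000625;  (-1·δs/s)² = (-1×0.0610)² = 0.00372;  (-2·δb/b)² = (-2×0.0980)² = 0.0384
δQ/Q = √(0.0585) = 0.242

24.2%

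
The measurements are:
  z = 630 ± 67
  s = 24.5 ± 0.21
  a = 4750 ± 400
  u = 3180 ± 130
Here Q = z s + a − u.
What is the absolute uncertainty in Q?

1700

Let p = z·s = 15400. δp/p = √((1·δz/z)² + (1·δs/s)²) = √(0.0113 + 7.35e-05) = 0.107, so δp = 1650.
Q = p + a − u: δQ = √(δp² + δa² + δu²) = √(2.71e+06 + 1.6e+05 + 16900) = 1700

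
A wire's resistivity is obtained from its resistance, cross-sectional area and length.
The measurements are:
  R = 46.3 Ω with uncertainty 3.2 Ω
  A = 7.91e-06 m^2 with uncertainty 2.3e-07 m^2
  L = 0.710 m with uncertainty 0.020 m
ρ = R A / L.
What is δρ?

4.13e-05 Ω·m

For a monomial ρ ∝ R, A, L^-1, fractional errors add in quadrature:
  (1·δR/R)² = (1×0.0691)² = 0.00478;  (1·δA/A)² = (1×0.0291)² = 0.000845;  (-1·δL/L)² = (-1×0.0282)² = 0.000793
δρ/ρ = √(0.00642) = 0.0801
ρ = 0.000516 Ω·m, so δρ = 0.0801 × 0.000516 = 4.13e-05 Ω·m.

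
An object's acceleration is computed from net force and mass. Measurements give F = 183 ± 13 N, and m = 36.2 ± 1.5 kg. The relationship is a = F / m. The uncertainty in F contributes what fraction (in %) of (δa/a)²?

(δa/a)² = (1·δF/F)² + (-1·δm/m)²
  F term: (1×0.0710)² = 0.00505
  m term: (-1×0.0414)² = 0.00172
Total = 0.00676. Share from F = 0.00505/0.00676 = 0.746.

74.6%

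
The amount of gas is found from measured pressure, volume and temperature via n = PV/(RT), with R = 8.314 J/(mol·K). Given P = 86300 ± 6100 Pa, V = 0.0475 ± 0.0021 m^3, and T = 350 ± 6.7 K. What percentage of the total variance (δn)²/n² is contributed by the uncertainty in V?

(δn/n)² = (1·δP/P)² + (1·δV/V)² + (-1·δT/T)²
  P term: (1×0.0707)² = 0.00500
  V term: (1×0.0442)² = 0.00195
  T term: (-1×0.0191)² = 0.000366
Total = 0.00732. Share from V = 0.00195/0.00732 = 0.267.

26.7%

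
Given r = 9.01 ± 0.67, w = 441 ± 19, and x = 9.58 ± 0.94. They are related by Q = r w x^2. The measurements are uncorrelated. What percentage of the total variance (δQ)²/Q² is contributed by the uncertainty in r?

12.0%

(δQ/Q)² = (1·δr/r)² + (1·δw/w)² + (2·δx/x)²
  r term: (1×0.0744)² = 0.00553
  w term: (1×0.0431)² = 0.00186
  x term: (2×0.0981)² = 0.0385
Total = 0.0459. Share from r = 0.00553/0.0459 = 0.120.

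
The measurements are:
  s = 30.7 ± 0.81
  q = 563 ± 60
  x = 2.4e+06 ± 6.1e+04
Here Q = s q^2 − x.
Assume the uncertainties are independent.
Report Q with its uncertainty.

(7.33 ± 2.09) × 10^6

Let p = s·q^2 = 9.73e+06. δp/p = √((1·δs/s)² + (2·δq/q)²) = √(0.000696 + 0.0454) = 0.215, so δp = 2.09e+06.
Q = p − x: δQ = √(δp² + δx²) = √(4.37e+12 + 3.72e+09) = 2.09e+06
Q = 7.33e+06.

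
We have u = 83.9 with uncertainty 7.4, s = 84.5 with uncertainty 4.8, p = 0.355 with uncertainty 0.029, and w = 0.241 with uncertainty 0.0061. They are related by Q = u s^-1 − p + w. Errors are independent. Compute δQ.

Let h = u·s^-1 = 0.993. δh/h = √((1·δu/u)² + (-1·δs/s)²) = √(0.00778 + 0.00323) = 0.105, so δh = 0.104.
Q = h − p + w: δQ = √(δh² + δp² + δw²) = √(0.0109 + 0.000841 + 3.72e-05) = 0.108

0.108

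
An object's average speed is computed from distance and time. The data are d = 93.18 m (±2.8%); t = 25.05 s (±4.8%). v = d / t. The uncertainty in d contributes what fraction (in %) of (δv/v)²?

25.4%

(δv/v)² = (1·δd/d)² + (-1·δt/t)²
  d term: (1×0.0280)² = 0.000784
  t term: (-1×0.0480)² = 0.00230
Total = 0.00309. Share from d = 0.000784/0.00309 = 0.254.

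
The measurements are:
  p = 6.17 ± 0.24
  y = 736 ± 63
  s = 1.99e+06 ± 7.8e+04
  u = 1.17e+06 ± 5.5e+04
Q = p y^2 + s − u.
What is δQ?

Let w = p·y^2 = 3.34e+06. δw/w = √((1·δp/p)² + (2·δy/y)²) = √(0.00151 + 0.0293) = 0.176, so δw = 5.87e+05.
Q = w + s − u: δQ = √(δw² + δs² + δu²) = √(3.44e+11 + 6.08e+09 + 3.02e+09) = 5.94e+05

5.94e+05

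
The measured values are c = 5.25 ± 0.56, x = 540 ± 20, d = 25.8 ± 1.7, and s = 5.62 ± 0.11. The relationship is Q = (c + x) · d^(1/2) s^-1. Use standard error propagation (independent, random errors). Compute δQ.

26.1

Let u = c + x = 545. δu = √(δc² + δx²) = √(0.314 + 400) = 20.0, so δu/u = 0.0367.
Q is then a monomial in u, d, s:
δQ/Q = √((δu/u)² + (½·δd/d)² + (-1·δs/s)²) = √(0.00135 + 0.00109 + 0.000383) = 0.0531
Q = 493, so δQ = 0.0531 × 493 = 26.1.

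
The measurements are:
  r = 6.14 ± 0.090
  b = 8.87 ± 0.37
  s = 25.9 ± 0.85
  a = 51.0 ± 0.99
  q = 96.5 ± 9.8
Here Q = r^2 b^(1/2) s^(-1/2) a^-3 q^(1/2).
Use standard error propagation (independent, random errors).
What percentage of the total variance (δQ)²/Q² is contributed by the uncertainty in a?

45.0%

(δQ/Q)² = (2·δr/r)² + (½·δb/b)² + (−½·δs/s)² + (-3·δa/a)² + (½·δq/q)²
  r term: (2×0.0147)² = 0.000859
  b term: (0.5×0.0417)² = 0.000435
  s term: (-0.5×0.0328)² = 0.000269
  a term: (-3×0.0194)² = 0.00339
  q term: (0.5×0.102)² = 0.00258
Total = 0.00753. Share from a = 0.00339/0.00753 = 0.450.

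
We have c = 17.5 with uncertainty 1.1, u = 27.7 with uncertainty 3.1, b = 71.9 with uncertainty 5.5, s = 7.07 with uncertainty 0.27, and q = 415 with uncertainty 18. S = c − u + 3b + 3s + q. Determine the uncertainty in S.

Absolute uncertainties add in quadrature for a linear combination:
  (δc)² = 1.21;  (δu)² = 9.61;  (3·δb)² = 272;  (3·δs)² = 0.656;  (δq)² = 324
δS = √(608) = 24.7

24.7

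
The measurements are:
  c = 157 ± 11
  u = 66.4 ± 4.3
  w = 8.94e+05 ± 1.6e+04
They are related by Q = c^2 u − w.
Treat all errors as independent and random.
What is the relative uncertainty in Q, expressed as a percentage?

Let p = c^2·u = 1.64e+06. δp/p = √((2·δc/c)² + (1·δu/u)²) = √(0.0196 + 0.00419) = 0.154, so δp = 2.53e+05.
Q = p − w: δQ = √(δp² + δw²) = √(6.38e+10 + 2.56e+08) = 2.53e+05
Q = 7.43e+05, so δQ/Q = 2.53e+05/7.43e+05 = 0.341.

34.1%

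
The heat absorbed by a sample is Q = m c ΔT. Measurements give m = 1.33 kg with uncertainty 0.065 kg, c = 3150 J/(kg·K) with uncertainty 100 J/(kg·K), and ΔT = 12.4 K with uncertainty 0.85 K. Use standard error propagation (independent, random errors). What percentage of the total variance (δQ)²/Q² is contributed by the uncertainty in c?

12.4%

(δQ/Q)² = (1·δm/m)² + (1·δc/c)² + (1·δΔT/ΔT)²
  m term: (1×0.0489)² = 0.00239
  c term: (1×0.0317)² = 0.00101
  ΔT term: (1×0.0685)² = 0.00470
Total = 0.00810. Share from c = 0.00101/0.00810 = 0.124.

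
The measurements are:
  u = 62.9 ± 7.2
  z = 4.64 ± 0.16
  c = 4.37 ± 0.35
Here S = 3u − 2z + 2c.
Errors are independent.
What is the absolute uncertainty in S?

21.6

For a sum/difference, combine absolute errors in quadrature:
  (3·δu)² = 467;  (2·δz)² = 0.102;  (2·δc)² = 0.490
δS = √(467) = 21.6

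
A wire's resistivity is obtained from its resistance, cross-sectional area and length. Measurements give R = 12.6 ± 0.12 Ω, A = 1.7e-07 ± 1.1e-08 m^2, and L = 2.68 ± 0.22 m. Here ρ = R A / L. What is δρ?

8.39e-08 Ω·m

Each factor contributes (exponent × relative error)² to (δρ/ρ)²:
  (1·δR/R)² = (1×0.00952)² = 9.07e-05;  (1·δA/A)² = (1×0.0647)² = 0.00419;  (-1·δL/L)² = (-1×0.0821)² = 0.00674
δρ/ρ = √(0.0110) = 0.105
ρ = 7.99e-07 Ω·m, so δρ = 0.105 × 7.99e-07 = 8.39e-08 Ω·m.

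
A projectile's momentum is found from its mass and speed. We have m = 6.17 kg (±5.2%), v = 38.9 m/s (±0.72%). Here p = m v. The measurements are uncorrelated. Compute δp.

12.6 kg·m/s

Since p is a product/quotient, work with relative uncertainties:
  (1·δm/m)² = (1×0.0520)² = 0.00270;  (1·δv/v)² = (1×0.00720)² = 5.18e-05
δp/p = √(0.00276) = 0.0525
p = 240 kg·m/s, so δp = 0.0525 × 240 = 12.6 kg·m/s.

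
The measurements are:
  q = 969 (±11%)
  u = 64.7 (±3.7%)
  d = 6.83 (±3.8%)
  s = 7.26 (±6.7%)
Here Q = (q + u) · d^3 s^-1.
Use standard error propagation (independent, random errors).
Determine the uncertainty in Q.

7610

Let w = q + u = 1030. δw = √(δq² + δu²) = √(11400 + 5.73) = 107, so δw/w = 0.103.
Q is then a monomial in w, d, s:
δQ/Q = √((δw/w)² + (3·δd/d)² + (-1·δs/s)²) = √(0.0106 + 0.0130 + 0.00449) = 0.168
Q = 45400, so δQ = 0.168 × 45400 = 7610.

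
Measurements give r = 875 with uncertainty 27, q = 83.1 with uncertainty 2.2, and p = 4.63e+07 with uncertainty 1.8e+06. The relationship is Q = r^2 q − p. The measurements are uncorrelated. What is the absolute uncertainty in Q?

Let w = r^2·q = 6.36e+07. δw/w = √((2·δr/r)² + (1·δq/q)²) = √(0.00381 + 0.000701) = 0.0672, so δw = 4.27e+06.
Q = w − p: δQ = √(δw² + δp²) = √(1.83e+13 + 3.24e+12) = 4.64e+06

4.64e+06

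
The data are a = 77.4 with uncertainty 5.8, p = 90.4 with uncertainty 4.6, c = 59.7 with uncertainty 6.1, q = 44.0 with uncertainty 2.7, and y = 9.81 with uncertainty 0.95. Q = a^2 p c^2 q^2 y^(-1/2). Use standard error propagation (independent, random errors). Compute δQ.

3.46e+11

Each factor contributes (exponent × relative error)² to (δQ/Q)²:
  (2·δa/a)² = (2×0.0749)² = 0.0225;  (1·δp/p)² = (1×0.0509)² = 0.00259;  (2·δc/c)² = (2×0.102)² = 0.0418;  (2·δq/q)² = (2×0.0614)² = 0.0151;  (−½·δy/y)² = (-0.5×0.0968)² = 0.00234
δQ/Q = √(0.0842) = 0.290
Q = 1.19e+12, so δQ = 0.290 × 1.19e+12 = 3.46e+11.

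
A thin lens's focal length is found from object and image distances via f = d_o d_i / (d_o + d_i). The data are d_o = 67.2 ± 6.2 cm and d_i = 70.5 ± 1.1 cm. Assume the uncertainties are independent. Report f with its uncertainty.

34.4 ± 1.65 cm

∂f/∂d_o = (d_i/(d_o+d_i))² = 0.262;  ∂f/∂d_i = (d_o/(d_o+d_i))² = 0.238
δf = √((∂f/∂d_o · δd_o)² + (∂f/∂d_i · δd_i)²) = √(2.64 + 0.0686) = 1.65 cm
f = 34.4 cm.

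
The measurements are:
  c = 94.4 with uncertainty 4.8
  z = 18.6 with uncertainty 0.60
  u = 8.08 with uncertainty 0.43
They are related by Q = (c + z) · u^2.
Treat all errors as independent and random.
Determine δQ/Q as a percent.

Let w = c + z = 113. δw = √(δc² + δz²) = √(23.0 + 0.360) = 4.84, so δw/w = 0.0428.
Q is then a monomial in w, u:
δQ/Q = √((δw/w)² + (2·δu/u)²) = √(0.00183 + 0.0113) = 0.115

11.5%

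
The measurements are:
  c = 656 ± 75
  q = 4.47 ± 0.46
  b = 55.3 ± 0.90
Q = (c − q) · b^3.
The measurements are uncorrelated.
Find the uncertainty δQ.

1.38e+07

Let u = c − q = 652. δu = √(δc² + δq²) = √(5620 + 0.212) = 75.0, so δu/u = 0.115.
Q is then a monomial in u, b:
δQ/Q = √((δu/u)² + (3·δb/b)²) = √(0.0133 + 0.00238) = 0.125
Q = 1.1e+08, so δQ = 0.125 × 1.1e+08 = 1.38e+07.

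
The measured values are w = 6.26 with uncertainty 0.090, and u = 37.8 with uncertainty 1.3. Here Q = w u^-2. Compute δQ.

0.000308

Q is a product of powers, so relative uncertainties combine in quadrature:
  (1·δw/w)² = (1×0.0144)² = 0.000207;  (-2·δu/u)² = (-2×0.0344)² = 0.00473
δQ/Q = √(0.00494) = 0.0703
Q = 0.00438, so δQ = 0.0703 × 0.00438 = 0.000308.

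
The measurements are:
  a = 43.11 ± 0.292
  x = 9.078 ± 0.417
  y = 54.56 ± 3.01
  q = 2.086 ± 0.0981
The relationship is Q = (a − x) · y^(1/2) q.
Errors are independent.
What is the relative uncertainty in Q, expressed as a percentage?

Let u = a − x = 34.03. δu = √(δa² + δx²) = √(0.0853 + 0.174) = 0.509, so δu/u = 0.0150.
Q is then a monomial in u, y, q:
δQ/Q = √((δu/u)² + (½·δy/y)² + (1·δq/q)²) = √(0.000224 + 0.000761 + 0.00221) = 0.0565

5.65%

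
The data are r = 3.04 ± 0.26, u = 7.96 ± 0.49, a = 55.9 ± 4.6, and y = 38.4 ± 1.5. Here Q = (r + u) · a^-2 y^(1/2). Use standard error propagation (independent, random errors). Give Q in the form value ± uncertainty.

0.0218 ± 0.00378

Let w = r + u = 11.0. δw = √(δr² + δu²) = √(0.0676 + 0.240) = 0.555, so δw/w = 0.0504.
Q is then a monomial in w, a, y:
δQ/Q = √((δw/w)² + (-2·δa/a)² + (½·δy/y)²) = √(0.00254 + 0.0271 + 0.000381) = 0.173
Q = 0.0218, so δQ = 0.173 × 0.0218 = 0.00378.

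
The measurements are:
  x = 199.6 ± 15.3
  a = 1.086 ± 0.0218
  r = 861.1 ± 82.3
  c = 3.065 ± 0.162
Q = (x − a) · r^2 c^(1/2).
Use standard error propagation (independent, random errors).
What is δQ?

5.35e+07

Let u = x − a = 198.5. δu = √(δx² + δa²) = √(234 + 0.000475) = 15.3, so δu/u = 0.0771.
Q is then a monomial in u, r, c:
δQ/Q = √((δu/u)² + (2·δr/r)² + (½·δc/c)²) = √(0.00594 + 0.0365 + 0.000698) = 0.208
Q = 2.577e+08, so δQ = 0.208 × 2.577e+08 = 5.35e+07.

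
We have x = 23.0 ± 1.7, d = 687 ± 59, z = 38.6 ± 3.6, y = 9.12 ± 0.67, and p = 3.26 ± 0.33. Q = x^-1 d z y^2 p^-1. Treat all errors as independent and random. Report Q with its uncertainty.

29400 ± 6800

Relative error in a monomial: (δQ/Q)² = Σ (nᵢ · δxᵢ/xᵢ)².
  (-1·δx/x)² = (-1×0.0739)² = 0.00546;  (1·δd/d)² = (1×0.0859)² = 0.00738;  (1·δz/z)² = (1×0.0933)² = 0.00870;  (2·δy/y)² = (2×0.0735)² = 0.0216;  (-1·δp/p)² = (-1×0.101)² = 0.0102
δQ/Q = √(0.0534) = 0.231
Q = 29400, so δQ = 0.231 × 29400 = 6800.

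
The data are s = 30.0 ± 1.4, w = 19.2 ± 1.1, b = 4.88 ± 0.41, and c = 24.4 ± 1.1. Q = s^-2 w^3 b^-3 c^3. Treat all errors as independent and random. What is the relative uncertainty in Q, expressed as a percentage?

For a monomial Q ∝ s^-2, w^3, b^-3, c^3, fractional errors add in quadrature:
  (-2·δs/s)² = (-2×0.0467)² = 0.00871;  (3·δw/w)² = (3×0.0573)² = 0.0295;  (-3·δb/b)² = (-3×0.0840)² = 0.0635;  (3·δc/c)² = (3×0.0451)² = 0.0183
δQ/Q = √(0.120) = 0.347

34.7%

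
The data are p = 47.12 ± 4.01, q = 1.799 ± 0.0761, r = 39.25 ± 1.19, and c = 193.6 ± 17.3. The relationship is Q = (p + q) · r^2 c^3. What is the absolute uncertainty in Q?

Let u = p + q = 48.92. δu = √(δp² + δq²) = √(16.1 + 0.00579) = 4.01, so δu/u = 0.0820.
Q is then a monomial in u, r, c:
δQ/Q = √((δu/u)² + (2·δr/r)² + (3·δc/c)²) = √(0.00672 + 0.00368 + 0.0719) = 0.287
Q = 5.469e+11, so δQ = 0.287 × 5.469e+11 = 1.57e+11.

1.57e+11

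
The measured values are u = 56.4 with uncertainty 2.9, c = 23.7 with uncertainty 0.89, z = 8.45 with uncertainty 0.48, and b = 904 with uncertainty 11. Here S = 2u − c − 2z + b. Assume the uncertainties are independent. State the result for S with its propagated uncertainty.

976 ± 12.5

Absolute uncertainties add in quadrature for a linear combination:
  (2·δu)² = 33.6;  (δc)² = 0.792;  (2·δz)² = 0.922;  (δb)² = 121
δS = √(156) = 12.5
S = 976.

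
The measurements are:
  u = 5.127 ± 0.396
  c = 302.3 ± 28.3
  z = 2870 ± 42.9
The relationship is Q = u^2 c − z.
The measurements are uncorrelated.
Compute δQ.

Let p = u^2·c = 7946. δp/p = √((2·δu/u)² + (1·δc/c)²) = √(0.0239 + 0.00876) = 0.181, so δp = 1440.
Q = p − z: δQ = √(δp² + δz²) = √(2.06e+06 + 1840) = 1440

1440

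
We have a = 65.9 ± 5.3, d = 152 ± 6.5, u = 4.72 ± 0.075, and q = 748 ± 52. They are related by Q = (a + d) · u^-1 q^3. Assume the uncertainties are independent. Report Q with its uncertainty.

(1.93 ± 0.411) × 10^10

Let w = a + d = 218. δw = √(δa² + δd²) = √(28.1 + 42.2) = 8.39, so δw/w = 0.0385.
Q is then a monomial in w, u, q:
δQ/Q = √((δw/w)² + (-1·δu/u)² + (3·δq/q)²) = √(0.00148 + 0.000252 + 0.0435) = 0.213
Q = 1.93e+10, so δQ = 0.213 × 1.93e+10 = 4.11e+09.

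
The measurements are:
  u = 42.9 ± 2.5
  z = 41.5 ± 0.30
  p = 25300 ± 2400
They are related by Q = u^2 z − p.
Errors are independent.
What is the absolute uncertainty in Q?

9240

Let w = u^2·z = 76400. δw/w = √((2·δu/u)² + (1·δz/z)²) = √(0.0136 + 5.23e-05) = 0.117, so δw = 8920.
Q = w − p: δQ = √(δw² + δp²) = √(7.95e+07 + 5.76e+06) = 9240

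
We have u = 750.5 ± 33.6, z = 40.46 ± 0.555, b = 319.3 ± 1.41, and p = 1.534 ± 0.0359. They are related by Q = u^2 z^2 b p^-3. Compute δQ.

Each factor contributes (exponent × relative error)² to (δQ/Q)²:
  (2·δu/u)² = (2×0.0448)² = 0.00802;  (2·δz/z)² = (2×0.0137)² = 0.000753;  (1·δb/b)² = (1×0.00442)² = 1.95e-05;  (-3·δp/p)² = (-3×0.0234)² = 0.00493
δQ/Q = √(0.0137) = 0.117
Q = 8.156e+10, so δQ = 0.117 × 8.156e+10 = 9.55e+09.

9.55e+09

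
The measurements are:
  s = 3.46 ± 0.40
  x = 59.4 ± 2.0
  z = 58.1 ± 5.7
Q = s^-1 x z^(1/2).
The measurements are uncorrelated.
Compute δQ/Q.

0.130

Products/powers → add relative errors in quadrature, weighted by exponent:
  (-1·δs/s)² = (-1×0.116)² = 0.0134;  (1·δx/x)² = (1×0.0337)² = 0.00113;  (½·δz/z)² = (0.5×0.0981)² = 0.00241
δQ/Q = √(0.0169) = 0.130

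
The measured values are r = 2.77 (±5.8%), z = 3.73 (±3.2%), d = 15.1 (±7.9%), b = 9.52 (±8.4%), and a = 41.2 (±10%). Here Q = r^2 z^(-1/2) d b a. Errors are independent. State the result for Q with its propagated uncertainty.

Each factor contributes (exponent × relative error)² to (δQ/Q)²:
  (2·δr/r)² = (2×0.0580)² = 0.0135;  (−½·δz/z)² = (-0.5×0.0320)² = 0.000256;  (1·δd/d)² = (1×0.0790)² = 0.00624;  (1·δb/b)² = (1×0.0840)² = 0.00706;  (1·δa/a)² = (1×0.100)² = 0.0100
δQ/Q = √(0.0370) = 0.192
Q = 23500, so δQ = 0.192 × 23500 = 4530.

23500 ± 4530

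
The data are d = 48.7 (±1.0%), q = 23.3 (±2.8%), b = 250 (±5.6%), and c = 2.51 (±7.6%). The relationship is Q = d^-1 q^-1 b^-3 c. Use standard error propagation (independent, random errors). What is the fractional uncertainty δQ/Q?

Since Q is a product/quotient, work with relative uncertainties:
  (-1·δd/d)² = (-1×0.0100)² = 0.000100;  (-1·δq/q)² = (-1×0.0280)² = 0.000784;  (-3·δb/b)² = (-3×0.0560)² = 0.0282;  (1·δc/c)² = (1×0.0760)² = 0.00578
δQ/Q = √(0.0349) = 0.187

0.187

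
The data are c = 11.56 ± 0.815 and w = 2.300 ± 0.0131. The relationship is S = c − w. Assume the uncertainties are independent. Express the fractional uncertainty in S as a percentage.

Sums and differences: (δS)² = Σ (cᵢ δxᵢ)².
  (δc)² = 0.664;  (δw)² = 0.000172
δS = √(0.664) = 0.815
S = 9.260, so δS/S = 0.815/9.260 = 0.0880.

8.80%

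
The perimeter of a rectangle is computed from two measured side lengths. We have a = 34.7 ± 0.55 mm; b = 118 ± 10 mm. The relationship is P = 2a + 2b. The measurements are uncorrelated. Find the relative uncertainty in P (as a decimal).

Each term contributes (cᵢ δxᵢ)² to (δP)²:
  (2·δa)² = 1.21;  (2·δb)² = 400
δP = √(401) = 20.0 mm
P = 305 mm, so δP/P = 20.0/305 = 0.0656.

0.0656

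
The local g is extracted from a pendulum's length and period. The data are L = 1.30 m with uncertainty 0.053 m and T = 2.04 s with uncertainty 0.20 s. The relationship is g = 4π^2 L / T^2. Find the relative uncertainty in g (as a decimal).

Each factor contributes (exponent × relative error)² to (δg/g)²:
  (1·δL/L)² = (1×0.0408)² = 0.00166;  (-2·δT/T)² = (-2×0.0980)² = 0.0384
δg/g = √(0.0401) = 0.200

0.200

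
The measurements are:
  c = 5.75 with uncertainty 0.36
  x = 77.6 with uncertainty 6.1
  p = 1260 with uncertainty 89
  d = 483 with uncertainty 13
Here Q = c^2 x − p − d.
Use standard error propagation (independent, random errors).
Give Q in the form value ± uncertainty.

823 ± 390

Let w = c^2·x = 2570. δw/w = √((2·δc/c)² + (1·δx/x)²) = √(0.0157 + 0.00618) = 0.148, so δw = 379.
Q = w − p − d: δQ = √(δw² + δp² + δd²) = √(1.44e+05 + 7920 + 169) = 390
Q = 823.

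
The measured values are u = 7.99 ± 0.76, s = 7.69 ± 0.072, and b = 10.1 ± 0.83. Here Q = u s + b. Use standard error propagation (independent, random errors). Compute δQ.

5.93

Let p = u·s = 61.4. δp/p = √((1·δu/u)² + (1·δs/s)²) = √(0.00905 + 8.77e-05) = 0.0956, so δp = 5.87.
Q = p + b: δQ = √(δp² + δb²) = √(34.5 + 0.689) = 5.93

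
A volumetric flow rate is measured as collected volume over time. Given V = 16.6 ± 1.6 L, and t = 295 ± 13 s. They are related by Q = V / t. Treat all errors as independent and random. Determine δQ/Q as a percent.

Each factor contributes (exponent × relative error)² to (δQ/Q)²:
  (1·δV/V)² = (1×0.0964)² = 0.00929;  (-1·δt/t)² = (-1×0.0441)² = 0.00194
δQ/Q = √(0.0112) = 0.106

10.6%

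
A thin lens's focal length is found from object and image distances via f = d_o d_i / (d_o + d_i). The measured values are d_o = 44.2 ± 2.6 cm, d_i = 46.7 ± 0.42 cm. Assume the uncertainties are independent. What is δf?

∂f/∂d_o = (d_i/(d_o+d_i))² = 0.264;  ∂f/∂d_i = (d_o/(d_o+d_i))² = 0.236
δf = √((∂f/∂d_o · δd_o)² + (∂f/∂d_i · δd_i)²) = √(0.471 + 0.00986) = 0.693 cm

0.693 cm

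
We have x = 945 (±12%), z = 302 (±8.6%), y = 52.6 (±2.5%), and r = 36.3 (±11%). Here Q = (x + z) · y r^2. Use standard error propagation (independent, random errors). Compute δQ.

Let u = x + z = 1250. δu = √(δx² + δz²) = √(12900 + 675) = 116, so δu/u = 0.0933.
Q is then a monomial in u, y, r:
δQ/Q = √((δu/u)² + (1·δy/y)² + (2·δr/r)²) = √(0.00870 + 0.000625 + 0.0484) = 0.240
Q = 8.64e+07, so δQ = 0.240 × 8.64e+07 = 2.08e+07.

2.08e+07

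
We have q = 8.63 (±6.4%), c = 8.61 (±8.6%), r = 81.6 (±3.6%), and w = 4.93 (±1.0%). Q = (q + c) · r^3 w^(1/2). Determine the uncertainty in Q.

2.51e+06

Let u = q + c = 17.2. δu = √(δq² + δc²) = √(0.305 + 0.548) = 0.924, so δu/u = 0.0536.
Q is then a monomial in u, r, w:
δQ/Q = √((δu/u)² + (3·δr/r)² + (½·δw/w)²) = √(0.00287 + 0.0117 + 2.5e-05) = 0.121
Q = 2.08e+07, so δQ = 0.121 × 2.08e+07 = 2.51e+06.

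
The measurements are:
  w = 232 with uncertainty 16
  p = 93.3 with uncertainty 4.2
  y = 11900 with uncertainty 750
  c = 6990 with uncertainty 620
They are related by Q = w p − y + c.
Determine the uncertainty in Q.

2030

Let h = w·p = 21600. δh/h = √((1·δw/w)² + (1·δp/p)²) = √(0.00476 + 0.00203) = 0.0824, so δh = 1780.
Q = h − y + c: δQ = √(δh² + δy² + δc²) = √(3.18e+06 + 5.62e+05 + 3.84e+05) = 2030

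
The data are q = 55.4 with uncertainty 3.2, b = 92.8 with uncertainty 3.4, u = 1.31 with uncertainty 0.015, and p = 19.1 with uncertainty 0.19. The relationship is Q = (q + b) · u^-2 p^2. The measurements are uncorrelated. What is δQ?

Let w = q + b = 148. δw = √(δq² + δb²) = √(10.2 + 11.6) = 4.67, so δw/w = 0.0315.
Q is then a monomial in w, u, p:
δQ/Q = √((δw/w)² + (-2·δu/u)² + (2·δp/p)²) = √(0.000993 + 0.000524 + 0.000396) = 0.0437
Q = 31500, so δQ = 0.0437 × 31500 = 1380.

1380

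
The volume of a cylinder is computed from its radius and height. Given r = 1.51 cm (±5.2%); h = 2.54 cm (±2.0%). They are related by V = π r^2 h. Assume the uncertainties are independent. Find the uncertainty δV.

V is a product of powers, so relative uncertainties combine in quadrature:
  (2·δr/r)² = (2×0.0520)² = 0.0108;  (1·δh/h)² = (1×0.0200)² = 0.000400
δV/V = √(0.0112) = 0.106
V = 18.2 cm^3, so δV = 0.106 × 18.2 = 1.93 cm^3.

1.93 cm^3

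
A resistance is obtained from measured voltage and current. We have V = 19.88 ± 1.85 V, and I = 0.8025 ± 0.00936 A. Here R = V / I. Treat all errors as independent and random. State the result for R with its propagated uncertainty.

24.77 ± 2.32 Ω

Products/powers → add relative errors in quadrature, weighted by exponent:
  (1·δV/V)² = (1×0.0931)² = 0.00866;  (-1·δI/I)² = (-1×0.0117)² = 0.000136
δR/R = √(0.00880) = 0.0938
R = 24.77 Ω, so δR = 0.0938 × 24.77 = 2.32 Ω.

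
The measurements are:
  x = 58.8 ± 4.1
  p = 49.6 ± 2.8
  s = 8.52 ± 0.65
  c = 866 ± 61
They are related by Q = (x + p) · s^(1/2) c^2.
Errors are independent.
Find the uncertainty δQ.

3.63e+07

Let u = x + p = 108. δu = √(δx² + δp²) = √(16.8 + 7.84) = 4.96, so δu/u = 0.0458.
Q is then a monomial in u, s, c:
δQ/Q = √((δu/u)² + (½·δs/s)² + (2·δc/c)²) = √(0.00210 + 0.00146 + 0.0198) = 0.153
Q = 2.37e+08, so δQ = 0.153 × 2.37e+08 = 3.63e+07.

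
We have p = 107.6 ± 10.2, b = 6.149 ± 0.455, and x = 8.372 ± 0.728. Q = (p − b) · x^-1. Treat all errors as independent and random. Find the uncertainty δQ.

Let u = p − b = 101.5. δu = √(δp² + δb²) = √(104 + 0.207) = 10.2, so δu/u = 0.101.
Q is then a monomial in u, x:
δQ/Q = √((δu/u)² + (-1·δx/x)²) = √(0.0101 + 0.00756) = 0.133
Q = 12.12, so δQ = 0.133 × 12.12 = 1.61.

1.61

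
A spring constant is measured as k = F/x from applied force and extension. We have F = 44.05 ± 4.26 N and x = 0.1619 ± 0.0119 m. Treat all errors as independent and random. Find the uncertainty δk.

k is a product of powers, so relative uncertainties combine in quadrature:
  (1·δF/F)² = (1×0.0967)² = 0.00935;  (-1·δx/x)² = (-1×0.0735)² = 0.00540
δk/k = √(0.0148) = 0.121
k = 272.1 N/m, so δk = 0.121 × 272.1 = 33.0 N/m.

33.0 N/m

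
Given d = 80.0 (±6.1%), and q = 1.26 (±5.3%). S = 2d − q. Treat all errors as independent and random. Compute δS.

9.76

Sums and differences: (δS)² = Σ (cᵢ δxᵢ)².
  (2·δd)² = 95.3;  (δq)² = 0.00446
δS = √(95.3) = 9.76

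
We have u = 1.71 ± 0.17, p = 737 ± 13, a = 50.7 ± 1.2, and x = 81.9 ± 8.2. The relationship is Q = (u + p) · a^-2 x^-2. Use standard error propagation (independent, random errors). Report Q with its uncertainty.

Let w = u + p = 739. δw = √(δu² + δp²) = √(0.0289 + 169) = 13.0, so δw/w = 0.0176.
Q is then a monomial in w, a, x:
δQ/Q = √((δw/w)² + (-2·δa/a)² + (-2·δx/x)²) = √(0.000310 + 0.00224 + 0.0401) = 0.207
Q = 4.28e-05, so δQ = 0.207 × 4.28e-05 = 8.85e-06.

(4.28 ± 0.885) × 10^-5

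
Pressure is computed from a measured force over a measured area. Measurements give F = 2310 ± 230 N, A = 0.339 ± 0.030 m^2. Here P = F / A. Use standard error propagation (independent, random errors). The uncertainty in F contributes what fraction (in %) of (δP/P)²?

(δP/P)² = (1·δF/F)² + (-1·δA/A)²
  F term: (1×0.0996)² = 0.00991
  A term: (-1×0.0885)² = 0.00783
Total = 0.0177. Share from F = 0.00991/0.0177 = 0.559.

55.9%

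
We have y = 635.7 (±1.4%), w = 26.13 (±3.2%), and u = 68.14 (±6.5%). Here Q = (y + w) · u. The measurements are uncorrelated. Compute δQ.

2990

Let h = y + w = 661.8. δh = √(δy² + δw²) = √(79.2 + 0.699) = 8.94, so δh/h = 0.0135.
Q is then a monomial in h, u:
δQ/Q = √((δh/h)² + (1·δu/u)²) = √(0.000182 + 0.00423) = 0.0664
Q = 45100, so δQ = 0.0664 × 45100 = 2990.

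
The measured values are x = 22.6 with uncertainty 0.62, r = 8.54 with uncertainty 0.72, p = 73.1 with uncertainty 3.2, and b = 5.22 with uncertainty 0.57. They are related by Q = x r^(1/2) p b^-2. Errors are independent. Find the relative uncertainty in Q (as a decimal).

Relative error in a monomial: (δQ/Q)² = Σ (nᵢ · δxᵢ/xᵢ)².
  (1·δx/x)² = (1×0.0274)² = 0.000753;  (½·δr/r)² = (0.5×0.0843)² = 0.00178;  (1·δp/p)² = (1×0.0438)² = 0.00192;  (-2·δb/b)² = (-2×0.109)² = 0.0477
δQ/Q = √(0.0521) = 0.228

0.228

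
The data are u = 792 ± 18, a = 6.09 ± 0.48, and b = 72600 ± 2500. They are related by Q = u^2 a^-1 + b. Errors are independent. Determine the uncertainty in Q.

9700

Let p = u^2·a^-1 = 1.03e+05. δp/p = √((2·δu/u)² + (-1·δa/a)²) = √(0.00207 + 0.00621) = 0.0910, so δp = 9370.
Q = p + b: δQ = √(δp² + δb²) = √(8.78e+07 + 6.25e+06) = 9700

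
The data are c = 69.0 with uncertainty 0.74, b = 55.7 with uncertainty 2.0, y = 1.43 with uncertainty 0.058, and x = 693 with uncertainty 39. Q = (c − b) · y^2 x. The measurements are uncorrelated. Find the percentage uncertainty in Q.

Let u = c − b = 13.3. δu = √(δc² + δb²) = √(0.548 + 4.00) = 2.13, so δu/u = 0.160.
Q is then a monomial in u, y, x:
δQ/Q = √((δu/u)² + (2·δy/y)² + (1·δx/x)²) = √(0.0257 + 0.00658 + 0.00317) = 0.188

18.8%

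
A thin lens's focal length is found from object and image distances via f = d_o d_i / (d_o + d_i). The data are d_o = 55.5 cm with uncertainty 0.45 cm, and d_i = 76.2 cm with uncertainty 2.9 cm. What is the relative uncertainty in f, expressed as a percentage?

∂f/∂d_o = (d_i/(d_o+d_i))² = 0.335;  ∂f/∂d_i = (d_o/(d_o+d_i))² = 0.178
δf = √((∂f/∂d_o · δd_o)² + (∂f/∂d_i · δd_i)²) = √(0.0227 + 0.265) = 0.537 cm
f = 32.1 cm, so δf/f = 0.537/32.1 = 0.0167.

1.67%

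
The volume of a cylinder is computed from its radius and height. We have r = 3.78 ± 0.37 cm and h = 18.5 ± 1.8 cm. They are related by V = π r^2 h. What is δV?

Each factor contributes (exponent × relative error)² to (δV/V)²:
  (2·δr/r)² = (2×0.0979)² = 0.0383;  (1·δh/h)² = (1×0.0973)² = 0.00947
δV/V = √(0.0478) = 0.219
V = 830 cm^3, so δV = 0.219 × 830 = 182 cm^3.

182 cm^3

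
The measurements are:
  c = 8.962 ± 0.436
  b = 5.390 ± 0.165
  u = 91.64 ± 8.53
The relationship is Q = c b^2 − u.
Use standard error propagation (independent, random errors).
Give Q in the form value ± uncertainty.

168.7 ± 22.1

Let p = c·b^2 = 260.4. δp/p = √((1·δc/c)² + (2·δb/b)²) = √(0.00237 + 0.00375) = 0.0782, so δp = 20.4.
Q = p − u: δQ = √(δp² + δu²) = √(415 + 72.8) = 22.1
Q = 168.7.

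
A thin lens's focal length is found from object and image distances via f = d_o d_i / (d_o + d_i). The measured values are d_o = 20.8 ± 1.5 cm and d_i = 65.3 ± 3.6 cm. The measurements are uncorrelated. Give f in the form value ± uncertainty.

15.8 ± 0.888 cm

∂f/∂d_o = (d_i/(d_o+d_i))² = 0.575;  ∂f/∂d_i = (d_o/(d_o+d_i))² = 0.0584
δf = √((∂f/∂d_o · δd_o)² + (∂f/∂d_i · δd_i)²) = √(0.744 + 0.0441) = 0.888 cm
f = 15.8 cm.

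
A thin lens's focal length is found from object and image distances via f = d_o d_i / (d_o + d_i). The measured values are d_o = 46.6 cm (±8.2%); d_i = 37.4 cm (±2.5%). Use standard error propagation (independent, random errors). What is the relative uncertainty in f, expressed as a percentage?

3.91%

∂f/∂d_o = (d_i/(d_o+d_i))² = 0.198;  ∂f/∂d_i = (d_o/(d_o+d_i))² = 0.308
δf = √((∂f/∂d_o · δd_o)² + (∂f/∂d_i · δd_i)²) = √(0.574 + 0.0828) = 0.810 cm
f = 20.7 cm, so δf/f = 0.810/20.7 = 0.0391.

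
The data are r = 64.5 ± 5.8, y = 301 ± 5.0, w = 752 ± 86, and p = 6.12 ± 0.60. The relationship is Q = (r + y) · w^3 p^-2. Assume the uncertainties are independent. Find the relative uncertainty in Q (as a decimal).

Let u = r + y = 366. δu = √(δr² + δy²) = √(33.6 + 25.0) = 7.66, so δu/u = 0.0210.
Q is then a monomial in u, w, p:
δQ/Q = √((δu/u)² + (3·δw/w)² + (-2·δp/p)²) = √(0.000439 + 0.118 + 0.0384) = 0.396

0.396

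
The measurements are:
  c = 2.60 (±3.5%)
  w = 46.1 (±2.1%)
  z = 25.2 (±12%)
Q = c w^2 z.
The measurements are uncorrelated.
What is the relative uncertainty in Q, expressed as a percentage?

Relative error in a monomial: (δQ/Q)² = Σ (nᵢ · δxᵢ/xᵢ)².
  (1·δc/c)² = (1×0.0350)² = 0.00123;  (2·δw/w)² = (2×0.0210)² = 0.00176;  (1·δz/z)² = (1×0.120)² = 0.0144
δQ/Q = √(0.0174) = 0.132

13.2%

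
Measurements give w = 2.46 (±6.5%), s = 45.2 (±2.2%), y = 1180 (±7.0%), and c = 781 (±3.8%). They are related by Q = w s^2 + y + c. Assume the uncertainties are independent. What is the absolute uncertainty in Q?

404

Let p = w·s^2 = 5030. δp/p = √((1·δw/w)² + (2·δs/s)²) = √(0.00423 + 0.00194) = 0.0785, so δp = 394.
Q = p + y + c: δQ = √(δp² + δy² + δc²) = √(1.56e+05 + 6820 + 881) = 404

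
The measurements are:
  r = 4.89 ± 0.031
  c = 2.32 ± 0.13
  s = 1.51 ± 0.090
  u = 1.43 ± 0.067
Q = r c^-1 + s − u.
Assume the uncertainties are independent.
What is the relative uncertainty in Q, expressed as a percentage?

Let p = r·c^-1 = 2.11. δp/p = √((1·δr/r)² + (-1·δc/c)²) = √(4.02e-05 + 0.00314) = 0.0564, so δp = 0.119.
Q = p + s − u: δQ = √(δp² + δs² + δu²) = √(0.0141 + 0.00810 + 0.00449) = 0.163
Q = 2.19, so δQ/Q = 0.163/2.19 = 0.0747.

7.47%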